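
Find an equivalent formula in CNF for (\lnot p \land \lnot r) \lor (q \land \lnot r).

(\lnot p \land \lnot r) \lor (q \land \lnot r)
≡ (\lnot p \lor q) \land (\lnot p \lor \lnot r) \land (\lnot r \lor q) \land (\lnot r \lor \lnot r)
≡ (\lnot p \lor q) \land \lnot r

(\lnot p \lor q) \land \lnot r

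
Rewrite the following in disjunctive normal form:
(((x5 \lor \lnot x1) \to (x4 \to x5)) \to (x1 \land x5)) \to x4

(((x5 \lor \lnot x1) \to (x4 \to x5)) \to (x1 \land x5)) \to x4
≡ \lnot (((x5 \lor \lnot x1) \to (x4 \to x5)) \to (x1 \land x5)) \lor x4   — eliminate \to
≡ \lnot (\lnot ((x5 \lor \lnot x1) \to (x4 \to x5)) \lor (x1 \land x5)) \lor x4   — eliminate \to
≡ \lnot (\lnot (\lnot (x5 \lor \lnot x1) \lor (x4 \to x5)) \lor (x1 \land x5)) \lor x4   — eliminate \to
≡ \lnot (\lnot (\lnot (x5 \lor \lnot x1) \lor \lnot x4 \lor x5) \lor (x1 \land x5)) \lor x4   — eliminate \to
≡ (\lnot \lnot (\lnot (x5 \lor \lnot x1) \lor \lnot x4 \lor x5) \land \lnot (x1 \land x5)) \lor x4   — De Morgan
≡ ((\lnot (x5 \lor \lnot x1) \lor \lnot x4 \lor x5) \land \lnot (x1 \land x5)) \lor x4   — double negation
≡ (((\lnot x5 \land \lnot \lnot x1) \lor \lnot x4 \lor x5) \land \lnot (x1 \land x5)) \lor x4   — De Morgan
≡ (((\lnot x5 \land x1) \lor \lnot x4 \lor x5) \land \lnot (x1 \land x5)) \lor x4   — double negation
≡ (((\lnot x5 \land x1) \lor \lnot x4 \lor x5) \land (\lnot x1 \lor \lnot x5)) \lor x4   — De Morgan
≡ (\lnot x5 \land x1 \land \lnot x1) \lor (\lnot x5 \land x1 \land \lnot x5) \lor (\lnot x4 \land \lnot x1) \lor (\lnot x4 \land \lnot x5) \lor (x5 \land \lnot x1) \lor (x5 \land \lnot x5) \lor x4   — distribute \land over \lor
≡ (\lnot x5 \land x1) \lor (\lnot x4 \land \lnot x1) \lor (\lnot x4 \land \lnot x5) \lor (x5 \land \lnot x1) \lor x4   — simplify

(\lnot x5 \land x1) \lor (\lnot x4 \land \lnot x1) \lor (\lnot x4 \land \lnot x5) \lor (x5 \land \lnot x1) \lor x4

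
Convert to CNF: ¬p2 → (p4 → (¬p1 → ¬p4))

p2 ∨ ¬p4 ∨ p1

¬p2 → (p4 → (¬p1 → ¬p4))
⇔ ¬¬p2 ∨ (p4 → (¬p1 → ¬p4))   [eliminate →]
⇔ ¬¬p2 ∨ ¬p4 ∨ (¬p1 → ¬p4)   [eliminate →]
⇔ ¬¬p2 ∨ ¬p4 ∨ ¬¬p1 ∨ ¬p4   [eliminate →]
⇔ p2 ∨ ¬p4 ∨ ¬¬p1 ∨ ¬p4   [double negation]
⇔ p2 ∨ ¬p4 ∨ p1 ∨ ¬p4   [double negation]
⇔ p2 ∨ ¬p4 ∨ p1   [simplify]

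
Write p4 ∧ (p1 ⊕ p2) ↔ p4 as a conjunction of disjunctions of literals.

p4 ∧ (p1 ⊕ p2) ↔ p4
⇔ (p4 ∧ (p1 ⊕ p2) → p4) ∧ (p4 → p4 ∧ (p1 ⊕ p2))
⇔ (¬(p4 ∧ (p1 ⊕ p2)) ∨ p4) ∧ (p4 → p4 ∧ (p1 ⊕ p2))
⇔ (¬(p4 ∧ (p1 ∨ p2) ∧ ¬(p1 ∧ p2)) ∨ p4) ∧ (p4 → p4 ∧ (p1 ⊕ p2))
⇔ (¬(p4 ∧ (p1 ∨ p2) ∧ ¬(p1 ∧ p2)) ∨ p4) ∧ (¬p4 ∨ p4 ∧ (p1 ⊕ p2))
⇔ (¬(p4 ∧ (p1 ∨ p2) ∧ ¬(p1 ∧ p2)) ∨ p4) ∧ (¬p4 ∨ p4 ∧ (p1 ∨ p2) ∧ ¬(p1 ∧ p2))
⇔ (¬p4 ∨ ¬(p1 ∨ p2) ∨ ¬¬(p1 ∧ p2) ∨ p4) ∧ (¬p4 ∨ p4 ∧ (p1 ∨ p2) ∧ ¬(p1 ∧ p2))
⇔ (¬p4 ∨ ¬p1 ∧ ¬p2 ∨ ¬¬(p1 ∧ p2) ∨ p4) ∧ (¬p4 ∨ p4 ∧ (p1 ∨ p2) ∧ ¬(p1 ∧ p2))
⇔ (¬p4 ∨ ¬p1 ∧ ¬p2 ∨ p1 ∧ p2 ∨ p4) ∧ (¬p4 ∨ p4 ∧ (p1 ∨ p2) ∧ ¬(p1 ∧ p2))
⇔ (¬p4 ∨ ¬p1 ∧ ¬p2 ∨ p1 ∧ p2 ∨ p4) ∧ (¬p4 ∨ p4 ∧ (p1 ∨ p2) ∧ (¬p1 ∨ ¬p2))
⇔ (¬p4 ∨ ¬p1 ∨ p1 ∨ p4) ∧ (¬p4 ∨ ¬p1 ∨ p2 ∨ p4) ∧ (¬p4 ∨ ¬p2 ∨ p1 ∨ p4) ∧ (¬p4 ∨ ¬p2 ∨ p2 ∨ p4) ∧ (¬p4 ∨ p4) ∧ (¬p4 ∨ p1 ∨ p2) ∧ (¬p4 ∨ ¬p1 ∨ ¬p2)
⇔ (¬p4 ∨ p1 ∨ p2) ∧ (¬p4 ∨ ¬p1 ∨ ¬p2)

(¬p4 ∨ p1 ∨ p2) ∧ (¬p4 ∨ ¬p1 ∨ ¬p2)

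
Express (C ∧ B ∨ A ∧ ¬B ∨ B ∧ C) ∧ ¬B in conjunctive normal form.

(C ∨ A) ∧ (B ∨ A) ∧ ¬B

(C ∧ B ∨ A ∧ ¬B ∨ B ∧ C) ∧ ¬B
⇔ (C ∨ A ∨ B) ∧ (C ∨ A ∨ C) ∧ (C ∨ ¬B ∨ B) ∧ (C ∨ ¬B ∨ C) ∧ (B ∨ A ∨ B) ∧ (B ∨ A ∨ C) ∧ (B ∨ ¬B ∨ B) ∧ (B ∨ ¬B ∨ C) ∧ ¬B   [distribute ∨ over ∧]
⇔ (C ∨ A) ∧ (B ∨ A) ∧ ¬B   [simplify]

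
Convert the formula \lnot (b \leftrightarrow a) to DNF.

b \land \lnot a \lor a \land \lnot b

\lnot (b \leftrightarrow a)
≡ \lnot ((b \to a) \land (a \to b))
≡ \lnot ((\lnot b \lor a) \land (a \to b))
≡ \lnot ((\lnot b \lor a) \land (\lnot a \lor b))
≡ \lnot (\lnot b \lor a) \lor \lnot (\lnot a \lor b)
≡ \lnot \lnot b \land \lnot a \lor \lnot (\lnot a \lor b)
≡ b \land \lnot a \lor \lnot (\lnot a \lor b)
≡ b \land \lnot a \lor \lnot \lnot a \land \lnot b
≡ b \land \lnot a \lor a \land \lnot b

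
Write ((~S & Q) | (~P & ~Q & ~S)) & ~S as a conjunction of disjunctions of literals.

((~S & Q) | (~P & ~Q & ~S)) & ~S
⇔ (~S | ~P) & (~S | ~Q) & (~S | ~S) & (Q | ~P) & (Q | ~Q) & (Q | ~S) & ~S   — distribute | over &
⇔ ~S & (Q | ~P)   — simplify

~S & (Q | ~P)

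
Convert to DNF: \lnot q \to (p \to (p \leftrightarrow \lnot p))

q \lor \lnot p

\lnot q \to (p \to (p \leftrightarrow \lnot p))
⇔ \lnot \lnot q \lor (p \to (p \leftrightarrow \lnot p))   [eliminate \to]
⇔ \lnot \lnot q \lor \lnot p \lor (p \leftrightarrow \lnot p)   [eliminate \to]
⇔ \lnot \lnot q \lor \lnot p \lor ((p \to \lnot p) \land (\lnot p \to p))   [eliminate \leftrightarrow]
⇔ \lnot \lnot q \lor \lnot p \lor ((\lnot p \lor \lnot p) \land (\lnot p \to p))   [eliminate \to]
⇔ \lnot \lnot q \lor \lnot p \lor ((\lnot p \lor \lnot p) \land (\lnot \lnot p \lor p))   [eliminate \to]
⇔ q \lor \lnot p \lor ((\lnot p \lor \lnot p) \land (\lnot \lnot p \lor p))   [double negation]
⇔ q \lor \lnot p \lor ((\lnot p \lor \lnot p) \land (p \lor p))   [double negation]
⇔ q \lor \lnot p \lor (\lnot p \land p) \lor (\lnot p \land p) \lor (\lnot p \land p) \lor (\lnot p \land p)   [distribute \land over \lor]
⇔ q \lor \lnot p   [simplify]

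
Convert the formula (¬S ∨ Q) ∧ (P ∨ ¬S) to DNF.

¬S ∨ (Q ∧ P)

(¬S ∨ Q) ∧ (P ∨ ¬S)
≡ (¬S ∧ P) ∨ (¬S ∧ ¬S) ∨ (Q ∧ P) ∨ (Q ∧ ¬S)   [distribute ∧ over ∨]
≡ ¬S ∨ (Q ∧ P)   [simplify]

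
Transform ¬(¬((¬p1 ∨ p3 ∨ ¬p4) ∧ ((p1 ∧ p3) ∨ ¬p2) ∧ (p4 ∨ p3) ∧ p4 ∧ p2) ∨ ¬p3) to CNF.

(p1 ∨ ¬p2) ∧ p4 ∧ p2 ∧ p3

¬(¬((¬p1 ∨ p3 ∨ ¬p4) ∧ ((p1 ∧ p3) ∨ ¬p2) ∧ (p4 ∨ p3) ∧ p4 ∧ p2) ∨ ¬p3)
= ¬¬((¬p1 ∨ p3 ∨ ¬p4) ∧ ((p1 ∧ p3) ∨ ¬p2) ∧ (p4 ∨ p3) ∧ p4 ∧ p2) ∧ ¬¬p3   [De Morgan]
= (¬p1 ∨ p3 ∨ ¬p4) ∧ ((p1 ∧ p3) ∨ ¬p2) ∧ (p4 ∨ p3) ∧ p4 ∧ p2 ∧ ¬¬p3   [double negation]
= (¬p1 ∨ p3 ∨ ¬p4) ∧ ((p1 ∧ p3) ∨ ¬p2) ∧ (p4 ∨ p3) ∧ p4 ∧ p2 ∧ p3   [double negation]
= (¬p1 ∨ p3 ∨ ¬p4) ∧ (p1 ∨ ¬p2) ∧ (p3 ∨ ¬p2) ∧ (p4 ∨ p3) ∧ p4 ∧ p2 ∧ p3   [distribute ∨ over ∧]
= (p1 ∨ ¬p2) ∧ p4 ∧ p2 ∧ p3   [simplify]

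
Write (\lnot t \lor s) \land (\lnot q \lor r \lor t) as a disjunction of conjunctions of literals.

(\lnot t \land \lnot q) \lor (\lnot t \land r) \lor (s \land \lnot q) \lor (s \land r) \lor (s \land t)

(\lnot t \lor s) \land (\lnot q \lor r \lor t)
≡ (\lnot t \land \lnot q) \lor (\lnot t \land r) \lor (\lnot t \land t) \lor (s \land \lnot q) \lor (s \land r) \lor (s \land t)   (distribute \land over \lor)
≡ (\lnot t \land \lnot q) \lor (\lnot t \land r) \lor (s \land \lnot q) \lor (s \land r) \lor (s \land t)   (simplify)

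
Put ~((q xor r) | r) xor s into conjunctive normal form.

~((q xor r) | r) xor s
≡ (~((q xor r) | r) | s) & ~(~((q xor r) | r) & s)   [expand xor]
≡ (~(((q | r) & ~(q & r)) | r) | s) & ~(~((q xor r) | r) & s)   [expand xor]
≡ (~(((q | r) & ~(q & r)) | r) | s) & ~(~(((q | r) & ~(q & r)) | r) & s)   [expand xor]
≡ ((~((q | r) & ~(q & r)) & ~r) | s) & ~(~(((q | r) & ~(q & r)) | r) & s)   [De Morgan]
≡ (((~(q | r) | ~~(q & r)) & ~r) | s) & ~(~(((q | r) & ~(q & r)) | r) & s)   [De Morgan]
≡ ((((~q & ~r) | ~~(q & r)) & ~r) | s) & ~(~(((q | r) & ~(q & r)) | r) & s)   [De Morgan]
≡ ((((~q & ~r) | (q & r)) & ~r) | s) & ~(~(((q | r) & ~(q & r)) | r) & s)   [double negation]
≡ ((((~q & ~r) | (q & r)) & ~r) | s) & (~~(((q | r) & ~(q & r)) | r) | ~s)   [De Morgan]
≡ ((((~q & ~r) | (q & r)) & ~r) | s) & (((q | r) & ~(q & r)) | r | ~s)   [double negation]
≡ ((((~q & ~r) | (q & r)) & ~r) | s) & (((q | r) & (~q | ~r)) | r | ~s)   [De Morgan]
≡ (~q | q | s) & (~q | r | s) & (~r | q | s) & (~r | r | s) & (~r | s) & (q | r | r | ~s) & (~q | ~r | r | ~s)   [distribute | over &]
≡ (~q | r | s) & (~r | s) & (q | r | ~s)   [simplify]

(~q | r | s) & (~r | s) & (q | r | ~s)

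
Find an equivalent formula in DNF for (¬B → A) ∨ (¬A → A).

B ∨ A

(¬B → A) ∨ (¬A → A)
= ¬¬B ∨ A ∨ (¬A → A)   [eliminate →]
= ¬¬B ∨ A ∨ ¬¬A ∨ A   [eliminate →]
= B ∨ A ∨ ¬¬A ∨ A   [double negation]
= B ∨ A ∨ A ∨ A   [double negation]
= B ∨ A   [simplify]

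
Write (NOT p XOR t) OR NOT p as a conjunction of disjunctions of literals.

(NOT p XOR t) OR NOT p
⇔ ((NOT p OR t) AND NOT (NOT p AND t)) OR NOT p   [expand XOR]
⇔ ((NOT p OR t) AND (NOT NOT p OR NOT t)) OR NOT p   [De Morgan]
⇔ ((NOT p OR t) AND (p OR NOT t)) OR NOT p   [double negation]
⇔ (NOT p OR t OR NOT p) AND (p OR NOT t OR NOT p)   [distribute OR over AND]
⇔ NOT p OR t   [simplify]

NOT p OR t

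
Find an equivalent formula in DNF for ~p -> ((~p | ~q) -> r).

~p -> ((~p | ~q) -> r)
≡ ~~p | ((~p | ~q) -> r)   — eliminate ->
≡ ~~p | ~(~p | ~q) | r   — eliminate ->
≡ p | ~(~p | ~q) | r   — double negation
≡ p | (~~p & ~~q) | r   — De Morgan
≡ p | (p & ~~q) | r   — double negation
≡ p | (p & q) | r   — double negation
≡ p | r   — simplify

p | r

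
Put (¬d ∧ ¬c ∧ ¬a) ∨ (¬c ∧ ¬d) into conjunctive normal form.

¬d ∧ ¬c

(¬d ∧ ¬c ∧ ¬a) ∨ (¬c ∧ ¬d)
⇔ (¬d ∨ ¬c) ∧ (¬d ∨ ¬d) ∧ (¬c ∨ ¬c) ∧ (¬c ∨ ¬d) ∧ (¬a ∨ ¬c) ∧ (¬a ∨ ¬d)   — distribute ∨ over ∧
⇔ ¬d ∧ ¬c   — simplify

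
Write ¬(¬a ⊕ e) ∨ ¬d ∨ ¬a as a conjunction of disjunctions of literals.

¬(¬a ⊕ e) ∨ ¬d ∨ ¬a
≡ ¬((¬a ∨ e) ∧ ¬(¬a ∧ e)) ∨ ¬d ∨ ¬a   [expand ⊕]
≡ ¬(¬a ∨ e) ∨ ¬¬(¬a ∧ e) ∨ ¬d ∨ ¬a   [De Morgan]
≡ (¬¬a ∧ ¬e) ∨ ¬¬(¬a ∧ e) ∨ ¬d ∨ ¬a   [De Morgan]
≡ (a ∧ ¬e) ∨ ¬¬(¬a ∧ e) ∨ ¬d ∨ ¬a   [double negation]
≡ (a ∧ ¬e) ∨ (¬a ∧ e) ∨ ¬d ∨ ¬a   [double negation]
≡ (a ∨ ¬a ∨ ¬d ∨ ¬a) ∧ (a ∨ e ∨ ¬d ∨ ¬a) ∧ (¬e ∨ ¬a ∨ ¬d ∨ ¬a) ∧ (¬e ∨ e ∨ ¬d ∨ ¬a)   [distribute ∨ over ∧]
≡ ¬e ∨ ¬a ∨ ¬d   [simplify]

¬e ∨ ¬a ∨ ¬d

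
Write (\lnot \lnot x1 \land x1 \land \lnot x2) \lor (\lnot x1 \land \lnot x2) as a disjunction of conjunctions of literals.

(x1 \land \lnot x2) \lor (\lnot x1 \land \lnot x2)

(\lnot \lnot x1 \land x1 \land \lnot x2) \lor (\lnot x1 \land \lnot x2)
⇔ (x1 \land x1 \land \lnot x2) \lor (\lnot x1 \land \lnot x2)   (double negation)
⇔ (x1 \land \lnot x2) \lor (\lnot x1 \land \lnot x2)   (simplify)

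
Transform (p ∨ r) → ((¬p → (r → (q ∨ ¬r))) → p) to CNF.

¬r ∨ ¬q ∨ p

(p ∨ r) → ((¬p → (r → (q ∨ ¬r))) → p)
≡ ¬(p ∨ r) ∨ ((¬p → (r → (q ∨ ¬r))) → p)   [eliminate →]
≡ ¬(p ∨ r) ∨ ¬(¬p → (r → (q ∨ ¬r))) ∨ p   [eliminate →]
≡ ¬(p ∨ r) ∨ ¬(¬¬p ∨ (r → (q ∨ ¬r))) ∨ p   [eliminate →]
≡ ¬(p ∨ r) ∨ ¬(¬¬p ∨ ¬r ∨ q ∨ ¬r) ∨ p   [eliminate →]
≡ (¬p ∧ ¬r) ∨ ¬(¬¬p ∨ ¬r ∨ q ∨ ¬r) ∨ p   [De Morgan]
≡ (¬p ∧ ¬r) ∨ (¬¬¬p ∧ ¬¬r ∧ ¬q ∧ ¬¬r) ∨ p   [De Morgan]
≡ (¬p ∧ ¬r) ∨ (¬p ∧ ¬¬r ∧ ¬q ∧ ¬¬r) ∨ p   [double negation]
≡ (¬p ∧ ¬r) ∨ (¬p ∧ r ∧ ¬q ∧ ¬¬r) ∨ p   [double negation]
≡ (¬p ∧ ¬r) ∨ (¬p ∧ r ∧ ¬q ∧ r) ∨ p   [double negation]
≡ (¬p ∨ ¬p ∨ p) ∧ (¬p ∨ r ∨ p) ∧ (¬p ∨ ¬q ∨ p) ∧ (¬p ∨ r ∨ p) ∧ (¬r ∨ ¬p ∨ p) ∧ (¬r ∨ r ∨ p) ∧ (¬r ∨ ¬q ∨ p) ∧ (¬r ∨ r ∨ p)   [distribute ∨ over ∧]
≡ ¬r ∨ ¬q ∨ p   [simplify]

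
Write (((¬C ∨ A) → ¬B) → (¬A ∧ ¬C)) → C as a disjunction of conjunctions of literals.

(((¬C ∨ A) → ¬B) → (¬A ∧ ¬C)) → C
= ¬(((¬C ∨ A) → ¬B) → (¬A ∧ ¬C)) ∨ C   [eliminate →]
= ¬(¬((¬C ∨ A) → ¬B) ∨ (¬A ∧ ¬C)) ∨ C   [eliminate →]
= ¬(¬(¬(¬C ∨ A) ∨ ¬B) ∨ (¬A ∧ ¬C)) ∨ C   [eliminate →]
= (¬¬(¬(¬C ∨ A) ∨ ¬B) ∧ ¬(¬A ∧ ¬C)) ∨ C   [De Morgan]
= ((¬(¬C ∨ A) ∨ ¬B) ∧ ¬(¬A ∧ ¬C)) ∨ C   [double negation]
= (((¬¬C ∧ ¬A) ∨ ¬B) ∧ ¬(¬A ∧ ¬C)) ∨ C   [De Morgan]
= (((C ∧ ¬A) ∨ ¬B) ∧ ¬(¬A ∧ ¬C)) ∨ C   [double negation]
= (((C ∧ ¬A) ∨ ¬B) ∧ (¬¬A ∨ ¬¬C)) ∨ C   [De Morgan]
= (((C ∧ ¬A) ∨ ¬B) ∧ (A ∨ ¬¬C)) ∨ C   [double negation]
= (((C ∧ ¬A) ∨ ¬B) ∧ (A ∨ C)) ∨ C   [double negation]
= (C ∧ ¬A ∧ A) ∨ (C ∧ ¬A ∧ C) ∨ (¬B ∧ A) ∨ (¬B ∧ C) ∨ C   [distribute ∧ over ∨]
= (¬B ∧ A) ∨ C   [simplify]

(¬B ∧ A) ∨ C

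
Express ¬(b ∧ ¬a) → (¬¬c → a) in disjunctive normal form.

b ∧ ¬a ∨ ¬c ∨ a

¬(b ∧ ¬a) → (¬¬c → a)
≡ ¬¬(b ∧ ¬a) ∨ (¬¬c → a)   [eliminate →]
≡ ¬¬(b ∧ ¬a) ∨ ¬¬¬c ∨ a   [eliminate →]
≡ b ∧ ¬a ∨ ¬¬¬c ∨ a   [double negation]
≡ b ∧ ¬a ∨ ¬c ∨ a   [double negation]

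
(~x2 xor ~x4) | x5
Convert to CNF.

(~x2 | ~x4 | x5) & (x2 | x4 | x5)

(~x2 xor ~x4) | x5
≡ ((~x2 | ~x4) & ~(~x2 & ~x4)) | x5   [expand xor]
≡ ((~x2 | ~x4) & (~~x2 | ~~x4)) | x5   [De Morgan]
≡ ((~x2 | ~x4) & (x2 | ~~x4)) | x5   [double negation]
≡ ((~x2 | ~x4) & (x2 | x4)) | x5   [double negation]
≡ (~x2 | ~x4 | x5) & (x2 | x4 | x5)   [distribute | over &]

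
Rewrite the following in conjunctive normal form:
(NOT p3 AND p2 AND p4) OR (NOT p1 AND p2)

(NOT p3 OR NOT p1) AND p2 AND (p4 OR NOT p1)

(NOT p3 AND p2 AND p4) OR (NOT p1 AND p2)
= (NOT p3 OR NOT p1) AND (NOT p3 OR p2) AND (p2 OR NOT p1) AND (p2 OR p2) AND (p4 OR NOT p1) AND (p4 OR p2)   [distribute OR over AND]
= (NOT p3 OR NOT p1) AND p2 AND (p4 OR NOT p1)   [simplify]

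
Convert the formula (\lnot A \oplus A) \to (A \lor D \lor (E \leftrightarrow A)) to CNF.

A \lor D \lor \lnot E

(\lnot A \oplus A) \to (A \lor D \lor (E \leftrightarrow A))
≡ \lnot (\lnot A \oplus A) \lor A \lor D \lor (E \leftrightarrow A)   — eliminate \to
≡ \lnot ((\lnot A \lor A) \land \lnot (\lnot A \land A)) \lor A \lor D \lor (E \leftrightarrow A)   — expand \oplus
≡ \lnot ((\lnot A \lor A) \land \lnot (\lnot A \land A)) \lor A \lor D \lor ((E \to A) \land (A \to E))   — eliminate \leftrightarrow
≡ \lnot ((\lnot A \lor A) \land \lnot (\lnot A \land A)) \lor A \lor D \lor ((\lnot E \lor A) \land (A \to E))   — eliminate \to
≡ \lnot ((\lnot A \lor A) \land \lnot (\lnot A \land A)) \lor A \lor D \lor ((\lnot E \lor A) \land (\lnot A \lor E))   — eliminate \to
≡ \lnot (\lnot A \lor A) \lor \lnot \lnot (\lnot A \land A) \lor A \lor D \lor ((\lnot E \lor A) \land (\lnot A \lor E))   — De Morgan
≡ (\lnot \lnot A \land \lnot A) \lor \lnot \lnot (\lnot A \land A) \lor A \lor D \lor ((\lnot E \lor A) \land (\lnot A \lor E))   — De Morgan
≡ (A \land \lnot A) \lor \lnot \lnot (\lnot A \land A) \lor A \lor D \lor ((\lnot E \lor A) \land (\lnot A \lor E))   — double negation
≡ (A \land \lnot A) \lor (\lnot A \land A) \lor A \lor D \lor ((\lnot E \lor A) \land (\lnot A \lor E))   — double negation
≡ (A \lor \lnot A \lor A \lor D \lor \lnot E \lor A) \land (A \lor \lnot A \lor A \lor D \lor \lnot A \lor E) \land (A \lor A \lor A \lor D \lor \lnot E \lor A) \land (A \lor A \lor A \lor D \lor \lnot A \lor E) \land (\lnot A \lor \lnot A \lor A \lor D \lor \lnot E \lor A) \land (\lnot A \lor \lnot A \lor A \lor D \lor \lnot A \lor E) \land (\lnot A \lor A \lor A \lor D \lor \lnot E \lor A) \land (\lnot A \lor A \lor A \lor D \lor \lnot A \lor E)   — distribute \lor over \land
≡ A \lor D \lor \lnot E   — simplify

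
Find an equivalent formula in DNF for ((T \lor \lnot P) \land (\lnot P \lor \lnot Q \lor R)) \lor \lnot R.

((T \lor \lnot P) \land (\lnot P \lor \lnot Q \lor R)) \lor \lnot R
≡ (T \land \lnot P) \lor (T \land \lnot Q) \lor (T \land R) \lor (\lnot P \land \lnot P) \lor (\lnot P \land \lnot Q) \lor (\lnot P \land R) \lor \lnot R   [distribute \land over \lor]
≡ (T \land \lnot Q) \lor (T \land R) \lor \lnot P \lor \lnot R   [simplify]

(T \land \lnot Q) \lor (T \land R) \lor \lnot P \lor \lnot R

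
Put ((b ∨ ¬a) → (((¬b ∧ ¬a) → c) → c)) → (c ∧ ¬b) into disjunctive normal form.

((b ∨ ¬a) → (((¬b ∧ ¬a) → c) → c)) → (c ∧ ¬b)
= ¬((b ∨ ¬a) → (((¬b ∧ ¬a) → c) → c)) ∨ (c ∧ ¬b)   [eliminate →]
= ¬(¬(b ∨ ¬a) ∨ (((¬b ∧ ¬a) → c) → c)) ∨ (c ∧ ¬b)   [eliminate →]
= ¬(¬(b ∨ ¬a) ∨ ¬((¬b ∧ ¬a) → c) ∨ c) ∨ (c ∧ ¬b)   [eliminate →]
= ¬(¬(b ∨ ¬a) ∨ ¬(¬(¬b ∧ ¬a) ∨ c) ∨ c) ∨ (c ∧ ¬b)   [eliminate →]
= (¬¬(b ∨ ¬a) ∧ ¬¬(¬(¬b ∧ ¬a) ∨ c) ∧ ¬c) ∨ (c ∧ ¬b)   [De Morgan]
= ((b ∨ ¬a) ∧ ¬¬(¬(¬b ∧ ¬a) ∨ c) ∧ ¬c) ∨ (c ∧ ¬b)   [double negation]
= ((b ∨ ¬a) ∧ (¬(¬b ∧ ¬a) ∨ c) ∧ ¬c) ∨ (c ∧ ¬b)   [double negation]
= ((b ∨ ¬a) ∧ (¬¬b ∨ ¬¬a ∨ c) ∧ ¬c) ∨ (c ∧ ¬b)   [De Morgan]
= ((b ∨ ¬a) ∧ (b ∨ ¬¬a ∨ c) ∧ ¬c) ∨ (c ∧ ¬b)   [double negation]
= ((b ∨ ¬a) ∧ (b ∨ a ∨ c) ∧ ¬c) ∨ (c ∧ ¬b)   [double negation]
= (b ∧ b ∧ ¬c) ∨ (b ∧ a ∧ ¬c) ∨ (b ∧ c ∧ ¬c) ∨ (¬a ∧ b ∧ ¬c) ∨ (¬a ∧ a ∧ ¬c) ∨ (¬a ∧ c ∧ ¬c) ∨ (c ∧ ¬b)   [distribute ∧ over ∨]
= (b ∧ ¬c) ∨ (c ∧ ¬b)   [simplify]

(b ∧ ¬c) ∨ (c ∧ ¬b)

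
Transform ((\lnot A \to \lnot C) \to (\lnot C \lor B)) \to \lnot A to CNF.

(C \lor \lnot A) \land (\lnot B \lor \lnot A)

((\lnot A \to \lnot C) \to (\lnot C \lor B)) \to \lnot A
≡ \lnot ((\lnot A \to \lnot C) \to (\lnot C \lor B)) \lor \lnot A   [eliminate \to]
≡ \lnot (\lnot (\lnot A \to \lnot C) \lor \lnot C \lor B) \lor \lnot A   [eliminate \to]
≡ \lnot (\lnot (\lnot \lnot A \lor \lnot C) \lor \lnot C \lor B) \lor \lnot A   [eliminate \to]
≡ (\lnot \lnot (\lnot \lnot A \lor \lnot C) \land \lnot \lnot C \land \lnot B) \lor \lnot A   [De Morgan]
≡ ((\lnot \lnot A \lor \lnot C) \land \lnot \lnot C \land \lnot B) \lor \lnot A   [double negation]
≡ ((A \lor \lnot C) \land \lnot \lnot C \land \lnot B) \lor \lnot A   [double negation]
≡ ((A \lor \lnot C) \land C \land \lnot B) \lor \lnot A   [double negation]
≡ (A \lor \lnot C \lor \lnot A) \land (C \lor \lnot A) \land (\lnot B \lor \lnot A)   [distribute \lor over \land]
≡ (C \lor \lnot A) \land (\lnot B \lor \lnot A)   [simplify]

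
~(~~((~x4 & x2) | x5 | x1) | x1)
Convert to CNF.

~(~~((~x4 & x2) | x5 | x1) | x1)
= ~~~((~x4 & x2) | x5 | x1) & ~x1   (De Morgan)
= ~((~x4 & x2) | x5 | x1) & ~x1   (double negation)
= ~(~x4 & x2) & ~x5 & ~x1 & ~x1   (De Morgan)
= (~~x4 | ~x2) & ~x5 & ~x1 & ~x1   (De Morgan)
= (x4 | ~x2) & ~x5 & ~x1 & ~x1   (double negation)
= (x4 | ~x2) & ~x5 & ~x1   (simplify)

(x4 | ~x2) & ~x5 & ~x1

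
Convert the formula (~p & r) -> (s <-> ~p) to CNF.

(~p & r) -> (s <-> ~p)
≡ ~(~p & r) | (s <-> ~p)   — eliminate ->
≡ ~(~p & r) | ((s -> ~p) & (~p -> s))   — eliminate <->
≡ ~(~p & r) | ((~s | ~p) & (~p -> s))   — eliminate ->
≡ ~(~p & r) | ((~s | ~p) & (~~p | s))   — eliminate ->
≡ ~~p | ~r | ((~s | ~p) & (~~p | s))   — De Morgan
≡ p | ~r | ((~s | ~p) & (~~p | s))   — double negation
≡ p | ~r | ((~s | ~p) & (p | s))   — double negation
≡ (p | ~r | ~s | ~p) & (p | ~r | p | s)   — distribute | over &
≡ p | ~r | s   — simplify

p | ~r | s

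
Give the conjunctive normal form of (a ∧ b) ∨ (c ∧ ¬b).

(a ∧ b) ∨ (c ∧ ¬b)
⇔ (a ∨ c) ∧ (a ∨ ¬b) ∧ (b ∨ c) ∧ (b ∨ ¬b)   — distribute ∨ over ∧
⇔ (a ∨ c) ∧ (a ∨ ¬b) ∧ (b ∨ c)   — simplify

(a ∨ c) ∧ (a ∨ ¬b) ∧ (b ∨ c)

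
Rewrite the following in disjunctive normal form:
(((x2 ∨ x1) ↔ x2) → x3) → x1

(¬x2 ∧ ¬x1 ∧ ¬x3) ∨ (x2 ∧ ¬x3) ∨ x1

(((x2 ∨ x1) ↔ x2) → x3) → x1
≡ ¬(((x2 ∨ x1) ↔ x2) → x3) ∨ x1   (eliminate →)
≡ ¬(¬((x2 ∨ x1) ↔ x2) ∨ x3) ∨ x1   (eliminate →)
≡ ¬(¬(((x2 ∨ x1) → x2) ∧ (x2 → (x2 ∨ x1))) ∨ x3) ∨ x1   (eliminate ↔)
≡ ¬(¬((¬(x2 ∨ x1) ∨ x2) ∧ (x2 → (x2 ∨ x1))) ∨ x3) ∨ x1   (eliminate →)
≡ ¬(¬((¬(x2 ∨ x1) ∨ x2) ∧ (¬x2 ∨ x2 ∨ x1)) ∨ x3) ∨ x1   (eliminate →)
≡ (¬¬((¬(x2 ∨ x1) ∨ x2) ∧ (¬x2 ∨ x2 ∨ x1)) ∧ ¬x3) ∨ x1   (De Morgan)
≡ ((¬(x2 ∨ x1) ∨ x2) ∧ (¬x2 ∨ x2 ∨ x1) ∧ ¬x3) ∨ x1   (double negation)
≡ (((¬x2 ∧ ¬x1) ∨ x2) ∧ (¬x2 ∨ x2 ∨ x1) ∧ ¬x3) ∨ x1   (De Morgan)
≡ (¬x2 ∧ ¬x1 ∧ ¬x2 ∧ ¬x3) ∨ (¬x2 ∧ ¬x1 ∧ x2 ∧ ¬x3) ∨ (¬x2 ∧ ¬x1 ∧ x1 ∧ ¬x3) ∨ (x2 ∧ ¬x2 ∧ ¬x3) ∨ (x2 ∧ x2 ∧ ¬x3) ∨ (x2 ∧ x1 ∧ ¬x3) ∨ x1   (distribute ∧ over ∨)
≡ (¬x2 ∧ ¬x1 ∧ ¬x3) ∨ (x2 ∧ ¬x3) ∨ x1   (simplify)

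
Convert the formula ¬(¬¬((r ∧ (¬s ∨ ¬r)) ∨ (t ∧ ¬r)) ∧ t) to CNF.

(¬r ∨ s ∨ ¬t) ∧ (¬t ∨ r)

¬(¬¬((r ∧ (¬s ∨ ¬r)) ∨ (t ∧ ¬r)) ∧ t)
≡ ¬¬¬((r ∧ (¬s ∨ ¬r)) ∨ (t ∧ ¬r)) ∨ ¬t   (De Morgan)
≡ ¬((r ∧ (¬s ∨ ¬r)) ∨ (t ∧ ¬r)) ∨ ¬t   (double negation)
≡ (¬(r ∧ (¬s ∨ ¬r)) ∧ ¬(t ∧ ¬r)) ∨ ¬t   (De Morgan)
≡ ((¬r ∨ ¬(¬s ∨ ¬r)) ∧ ¬(t ∧ ¬r)) ∨ ¬t   (De Morgan)
≡ ((¬r ∨ (¬¬s ∧ ¬¬r)) ∧ ¬(t ∧ ¬r)) ∨ ¬t   (De Morgan)
≡ ((¬r ∨ (s ∧ ¬¬r)) ∧ ¬(t ∧ ¬r)) ∨ ¬t   (double negation)
≡ ((¬r ∨ (s ∧ r)) ∧ ¬(t ∧ ¬r)) ∨ ¬t   (double negation)
≡ ((¬r ∨ (s ∧ r)) ∧ (¬t ∨ ¬¬r)) ∨ ¬t   (De Morgan)
≡ ((¬r ∨ (s ∧ r)) ∧ (¬t ∨ r)) ∨ ¬t   (double negation)
≡ (¬r ∨ s ∨ ¬t) ∧ (¬r ∨ r ∨ ¬t) ∧ (¬t ∨ r ∨ ¬t)   (distribute ∨ over ∧)
≡ (¬r ∨ s ∨ ¬t) ∧ (¬t ∨ r)   (simplify)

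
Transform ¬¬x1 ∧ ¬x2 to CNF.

¬¬x1 ∧ ¬x2
= x1 ∧ ¬x2   [double negation]

x1 ∧ ¬x2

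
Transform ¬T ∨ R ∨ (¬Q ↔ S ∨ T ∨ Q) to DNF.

¬T ∨ R ∨ S ∧ ¬Q ∨ T ∧ ¬Q

¬T ∨ R ∨ (¬Q ↔ S ∨ T ∨ Q)
⇔ ¬T ∨ R ∨ (¬Q → S ∨ T ∨ Q) ∧ (S ∨ T ∨ Q → ¬Q)   (eliminate ↔)
⇔ ¬T ∨ R ∨ (¬¬Q ∨ S ∨ T ∨ Q) ∧ (S ∨ T ∨ Q → ¬Q)   (eliminate →)
⇔ ¬T ∨ R ∨ (¬¬Q ∨ S ∨ T ∨ Q) ∧ (¬(S ∨ T ∨ Q) ∨ ¬Q)   (eliminate →)
⇔ ¬T ∨ R ∨ (Q ∨ S ∨ T ∨ Q) ∧ (¬(S ∨ T ∨ Q) ∨ ¬Q)   (double negation)
⇔ ¬T ∨ R ∨ (Q ∨ S ∨ T ∨ Q) ∧ (¬S ∧ ¬T ∧ ¬Q ∨ ¬Q)   (De Morgan)
⇔ ¬T ∨ R ∨ Q ∧ ¬S ∧ ¬T ∧ ¬Q ∨ Q ∧ ¬Q ∨ S ∧ ¬S ∧ ¬T ∧ ¬Q ∨ S ∧ ¬Q ∨ T ∧ ¬S ∧ ¬T ∧ ¬Q ∨ T ∧ ¬Q ∨ Q ∧ ¬S ∧ ¬T ∧ ¬Q ∨ Q ∧ ¬Q   (distribute ∧ over ∨)
⇔ ¬T ∨ R ∨ S ∧ ¬Q ∨ T ∧ ¬Q   (simplify)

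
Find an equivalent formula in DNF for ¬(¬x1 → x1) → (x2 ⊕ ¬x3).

x1 ∨ (x2 ∧ x3) ∨ (¬x2 ∧ ¬x3)

¬(¬x1 → x1) → (x2 ⊕ ¬x3)
⇔ ¬¬(¬x1 → x1) ∨ (x2 ⊕ ¬x3)
⇔ ¬¬(¬¬x1 ∨ x1) ∨ (x2 ⊕ ¬x3)
⇔ ¬¬(¬¬x1 ∨ x1) ∨ (x2 ∧ ¬¬x3) ∨ (¬x2 ∧ ¬x3)
⇔ ¬¬x1 ∨ x1 ∨ (x2 ∧ ¬¬x3) ∨ (¬x2 ∧ ¬x3)
⇔ x1 ∨ x1 ∨ (x2 ∧ ¬¬x3) ∨ (¬x2 ∧ ¬x3)
⇔ x1 ∨ x1 ∨ (x2 ∧ x3) ∨ (¬x2 ∧ ¬x3)
⇔ x1 ∨ (x2 ∧ x3) ∨ (¬x2 ∧ ¬x3)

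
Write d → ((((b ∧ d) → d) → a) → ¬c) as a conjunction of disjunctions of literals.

¬d ∨ ¬a ∨ ¬c

d → ((((b ∧ d) → d) → a) → ¬c)
= ¬d ∨ ((((b ∧ d) → d) → a) → ¬c)   (eliminate →)
= ¬d ∨ ¬(((b ∧ d) → d) → a) ∨ ¬c   (eliminate →)
= ¬d ∨ ¬(¬((b ∧ d) → d) ∨ a) ∨ ¬c   (eliminate →)
= ¬d ∨ ¬(¬(¬(b ∧ d) ∨ d) ∨ a) ∨ ¬c   (eliminate →)
= ¬d ∨ (¬¬(¬(b ∧ d) ∨ d) ∧ ¬a) ∨ ¬c   (De Morgan)
= ¬d ∨ ((¬(b ∧ d) ∨ d) ∧ ¬a) ∨ ¬c   (double negation)
= ¬d ∨ ((¬b ∨ ¬d ∨ d) ∧ ¬a) ∨ ¬c   (De Morgan)
= (¬d ∨ ¬b ∨ ¬d ∨ d ∨ ¬c) ∧ (¬d ∨ ¬a ∨ ¬c)   (distribute ∨ over ∧)
= ¬d ∨ ¬a ∨ ¬c   (simplify)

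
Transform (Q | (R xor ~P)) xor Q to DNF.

(R & P & ~Q) | (~R & ~P & ~Q)

(Q | (R xor ~P)) xor Q
≡ ((Q | (R xor ~P)) & ~Q) | (~(Q | (R xor ~P)) & Q)   [expand xor]
≡ ((Q | (R & ~~P) | (~R & ~P)) & ~Q) | (~(Q | (R xor ~P)) & Q)   [expand xor]
≡ ((Q | (R & ~~P) | (~R & ~P)) & ~Q) | (~(Q | (R & ~~P) | (~R & ~P)) & Q)   [expand xor]
≡ ((Q | (R & P) | (~R & ~P)) & ~Q) | (~(Q | (R & ~~P) | (~R & ~P)) & Q)   [double negation]
≡ ((Q | (R & P) | (~R & ~P)) & ~Q) | (~Q & ~(R & ~~P) & ~(~R & ~P) & Q)   [De Morgan]
≡ ((Q | (R & P) | (~R & ~P)) & ~Q) | (~Q & (~R | ~~~P) & ~(~R & ~P) & Q)   [De Morgan]
≡ ((Q | (R & P) | (~R & ~P)) & ~Q) | (~Q & (~R | ~P) & ~(~R & ~P) & Q)   [double negation]
≡ ((Q | (R & P) | (~R & ~P)) & ~Q) | (~Q & (~R | ~P) & (~~R | ~~P) & Q)   [De Morgan]
≡ ((Q | (R & P) | (~R & ~P)) & ~Q) | (~Q & (~R | ~P) & (R | ~~P) & Q)   [double negation]
≡ ((Q | (R & P) | (~R & ~P)) & ~Q) | (~Q & (~R | ~P) & (R | P) & Q)   [double negation]
≡ (Q & ~Q) | (R & P & ~Q) | (~R & ~P & ~Q) | (~Q & ~R & R & Q) | (~Q & ~R & P & Q) | (~Q & ~P & R & Q) | (~Q & ~P & P & Q)   [distribute & over |]
≡ (R & P & ~Q) | (~R & ~P & ~Q)   [simplify]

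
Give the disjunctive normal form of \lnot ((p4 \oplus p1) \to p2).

\lnot ((p4 \oplus p1) \to p2)
⇔ \lnot (\lnot (p4 \oplus p1) \lor p2)   [eliminate \to]
⇔ \lnot (\lnot ((p4 \land \lnot p1) \lor (\lnot p4 \land p1)) \lor p2)   [expand \oplus]
⇔ \lnot \lnot ((p4 \land \lnot p1) \lor (\lnot p4 \land p1)) \land \lnot p2   [De Morgan]
⇔ ((p4 \land \lnot p1) \lor (\lnot p4 \land p1)) \land \lnot p2   [double negation]
⇔ (p4 \land \lnot p1 \land \lnot p2) \lor (\lnot p4 \land p1 \land \lnot p2)   [distribute \land over \lor]

(p4 \land \lnot p1 \land \lnot p2) \lor (\lnot p4 \land p1 \land \lnot p2)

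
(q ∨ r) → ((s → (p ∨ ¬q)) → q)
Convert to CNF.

¬r ∨ q

(q ∨ r) → ((s → (p ∨ ¬q)) → q)
≡ ¬(q ∨ r) ∨ ((s → (p ∨ ¬q)) → q)   — eliminate →
≡ ¬(q ∨ r) ∨ ¬(s → (p ∨ ¬q)) ∨ q   — eliminate →
≡ ¬(q ∨ r) ∨ ¬(¬s ∨ p ∨ ¬q) ∨ q   — eliminate →
≡ (¬q ∧ ¬r) ∨ ¬(¬s ∨ p ∨ ¬q) ∨ q   — De Morgan
≡ (¬q ∧ ¬r) ∨ (¬¬s ∧ ¬p ∧ ¬¬q) ∨ q   — De Morgan
≡ (¬q ∧ ¬r) ∨ (s ∧ ¬p ∧ ¬¬q) ∨ q   — double negation
≡ (¬q ∧ ¬r) ∨ (s ∧ ¬p ∧ q) ∨ q   — double negation
≡ (¬q ∨ s ∨ q) ∧ (¬q ∨ ¬p ∨ q) ∧ (¬q ∨ q ∨ q) ∧ (¬r ∨ s ∨ q) ∧ (¬r ∨ ¬p ∨ q) ∧ (¬r ∨ q ∨ q)   — distribute ∨ over ∧
≡ ¬r ∨ q   — simplify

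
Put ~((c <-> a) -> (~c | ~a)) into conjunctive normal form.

c & a

~((c <-> a) -> (~c | ~a))
≡ ~(~(c <-> a) | ~c | ~a)   [eliminate ->]
≡ ~(~((c -> a) & (a -> c)) | ~c | ~a)   [eliminate <->]
≡ ~(~((~c | a) & (a -> c)) | ~c | ~a)   [eliminate ->]
≡ ~(~((~c | a) & (~a | c)) | ~c | ~a)   [eliminate ->]
≡ ~~((~c | a) & (~a | c)) & ~~c & ~~a   [De Morgan]
≡ (~c | a) & (~a | c) & ~~c & ~~a   [double negation]
≡ (~c | a) & (~a | c) & c & ~~a   [double negation]
≡ (~c | a) & (~a | c) & c & a   [double negation]
≡ c & a   [simplify]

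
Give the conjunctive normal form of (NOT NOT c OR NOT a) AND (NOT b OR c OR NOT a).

(NOT NOT c OR NOT a) AND (NOT b OR c OR NOT a)
= (c OR NOT a) AND (NOT b OR c OR NOT a)   — double negation
= c OR NOT a   — simplify

c OR NOT a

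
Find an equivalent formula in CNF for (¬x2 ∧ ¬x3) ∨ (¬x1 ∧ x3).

(¬x2 ∧ ¬x3) ∨ (¬x1 ∧ x3)
⇔ (¬x2 ∨ ¬x1) ∧ (¬x2 ∨ x3) ∧ (¬x3 ∨ ¬x1) ∧ (¬x3 ∨ x3)   — distribute ∨ over ∧
⇔ (¬x2 ∨ ¬x1) ∧ (¬x2 ∨ x3) ∧ (¬x3 ∨ ¬x1)   — simplify

(¬x2 ∨ ¬x1) ∧ (¬x2 ∨ x3) ∧ (¬x3 ∨ ¬x1)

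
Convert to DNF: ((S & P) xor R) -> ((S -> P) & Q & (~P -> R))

((S & P) xor R) -> ((S -> P) & Q & (~P -> R))
≡ ~((S & P) xor R) | ((S -> P) & Q & (~P -> R))   [eliminate ->]
≡ ~((S & P & ~R) | (~(S & P) & R)) | ((S -> P) & Q & (~P -> R))   [expand xor]
≡ ~((S & P & ~R) | (~(S & P) & R)) | ((~S | P) & Q & (~P -> R))   [eliminate ->]
≡ ~((S & P & ~R) | (~(S & P) & R)) | ((~S | P) & Q & (~~P | R))   [eliminate ->]
≡ (~(S & P & ~R) & ~(~(S & P) & R)) | ((~S | P) & Q & (~~P | R))   [De Morgan]
≡ ((~S | ~P | ~~R) & ~(~(S & P) & R)) | ((~S | P) & Q & (~~P | R))   [De Morgan]
≡ ((~S | ~P | R) & ~(~(S & P) & R)) | ((~S | P) & Q & (~~P | R))   [double negation]
≡ ((~S | ~P | R) & (~~(S & P) | ~R)) | ((~S | P) & Q & (~~P | R))   [De Morgan]
≡ ((~S | ~P | R) & ((S & P) | ~R)) | ((~S | P) & Q & (~~P | R))   [double negation]
≡ ((~S | ~P | R) & ((S & P) | ~R)) | ((~S | P) & Q & (P | R))   [double negation]
≡ (~S & S & P) | (~S & ~R) | (~P & S & P) | (~P & ~R) | (R & S & P) | (R & ~R) | (~S & Q & P) | (~S & Q & R) | (P & Q & P) | (P & Q & R)   [distribute & over |]
≡ (~S & ~R) | (~P & ~R) | (R & S & P) | (~S & Q & R) | (P & Q)   [simplify]

(~S & ~R) | (~P & ~R) | (R & S & P) | (~S & Q & R) | (P & Q)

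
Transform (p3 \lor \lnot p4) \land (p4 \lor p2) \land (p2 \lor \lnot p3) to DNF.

(p3 \land p2) \lor (\lnot p4 \land p2)

(p3 \lor \lnot p4) \land (p4 \lor p2) \land (p2 \lor \lnot p3)
⇔ (p3 \land p4 \land p2) \lor (p3 \land p4 \land \lnot p3) \lor (p3 \land p2 \land p2) \lor (p3 \land p2 \land \lnot p3) \lor (\lnot p4 \land p4 \land p2) \lor (\lnot p4 \land p4 \land \lnot p3) \lor (\lnot p4 \land p2 \land p2) \lor (\lnot p4 \land p2 \land \lnot p3)   (distribute \land over \lor)
⇔ (p3 \land p2) \lor (\lnot p4 \land p2)   (simplify)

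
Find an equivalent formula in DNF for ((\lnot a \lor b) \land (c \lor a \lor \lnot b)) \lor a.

(\lnot a \land c) \lor (\lnot a \land \lnot b) \lor (b \land c) \lor a

((\lnot a \lor b) \land (c \lor a \lor \lnot b)) \lor a
= (\lnot a \land c) \lor (\lnot a \land a) \lor (\lnot a \land \lnot b) \lor (b \land c) \lor (b \land a) \lor (b \land \lnot b) \lor a   [distribute \land over \lor]
= (\lnot a \land c) \lor (\lnot a \land \lnot b) \lor (b \land c) \lor a   [simplify]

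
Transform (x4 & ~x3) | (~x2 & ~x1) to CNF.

(x4 & ~x3) | (~x2 & ~x1)
= (x4 | ~x2) & (x4 | ~x1) & (~x3 | ~x2) & (~x3 | ~x1)   [distribute | over &]

(x4 | ~x2) & (x4 | ~x1) & (~x3 | ~x2) & (~x3 | ~x1)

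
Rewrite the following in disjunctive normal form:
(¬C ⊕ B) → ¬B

(¬C ⊕ B) → ¬B
≡ ¬(¬C ⊕ B) ∨ ¬B   [eliminate →]
≡ ¬((¬C ∧ ¬B) ∨ (¬¬C ∧ B)) ∨ ¬B   [expand ⊕]
≡ (¬(¬C ∧ ¬B) ∧ ¬(¬¬C ∧ B)) ∨ ¬B   [De Morgan]
≡ ((¬¬C ∨ ¬¬B) ∧ ¬(¬¬C ∧ B)) ∨ ¬B   [De Morgan]
≡ ((C ∨ ¬¬B) ∧ ¬(¬¬C ∧ B)) ∨ ¬B   [double negation]
≡ ((C ∨ B) ∧ ¬(¬¬C ∧ B)) ∨ ¬B   [double negation]
≡ ((C ∨ B) ∧ (¬¬¬C ∨ ¬B)) ∨ ¬B   [De Morgan]
≡ ((C ∨ B) ∧ (¬C ∨ ¬B)) ∨ ¬B   [double negation]
≡ (C ∧ ¬C) ∨ (C ∧ ¬B) ∨ (B ∧ ¬C) ∨ (B ∧ ¬B) ∨ ¬B   [distribute ∧ over ∨]
≡ (B ∧ ¬C) ∨ ¬B   [simplify]

(B ∧ ¬C) ∨ ¬B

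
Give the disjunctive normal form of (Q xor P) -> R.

(~Q & ~P) | (P & Q) | R

(Q xor P) -> R
≡ ~(Q xor P) | R   (eliminate ->)
≡ ~((Q & ~P) | (~Q & P)) | R   (expand xor)
≡ (~(Q & ~P) & ~(~Q & P)) | R   (De Morgan)
≡ ((~Q | ~~P) & ~(~Q & P)) | R   (De Morgan)
≡ ((~Q | P) & ~(~Q & P)) | R   (double negation)
≡ ((~Q | P) & (~~Q | ~P)) | R   (De Morgan)
≡ ((~Q | P) & (Q | ~P)) | R   (double negation)
≡ (~Q & Q) | (~Q & ~P) | (P & Q) | (P & ~P) | R   (distribute & over |)
≡ (~Q & ~P) | (P & Q) | R   (simplify)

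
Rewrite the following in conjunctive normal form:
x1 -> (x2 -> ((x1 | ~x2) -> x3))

x1 -> (x2 -> ((x1 | ~x2) -> x3))
= ~x1 | (x2 -> ((x1 | ~x2) -> x3))
= ~x1 | ~x2 | ((x1 | ~x2) -> x3)
= ~x1 | ~x2 | ~(x1 | ~x2) | x3
= ~x1 | ~x2 | (~x1 & ~~x2) | x3
= ~x1 | ~x2 | (~x1 & x2) | x3
= (~x1 | ~x2 | ~x1 | x3) & (~x1 | ~x2 | x2 | x3)
= ~x1 | ~x2 | x3

~x1 | ~x2 | x3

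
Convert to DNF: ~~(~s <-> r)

~~(~s <-> r)
⇔ ~~((~s -> r) & (r -> ~s))   — eliminate <->
⇔ ~~((~~s | r) & (r -> ~s))   — eliminate ->
⇔ ~~((~~s | r) & (~r | ~s))   — eliminate ->
⇔ (~~s | r) & (~r | ~s)   — double negation
⇔ (s | r) & (~r | ~s)   — double negation
⇔ (s & ~r) | (s & ~s) | (r & ~r) | (r & ~s)   — distribute & over |
⇔ (s & ~r) | (r & ~s)   — simplify

(s & ~r) | (r & ~s)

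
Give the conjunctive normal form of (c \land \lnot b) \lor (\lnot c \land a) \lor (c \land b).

c \lor a

(c \land \lnot b) \lor (\lnot c \land a) \lor (c \land b)
≡ (c \lor \lnot c \lor c) \land (c \lor \lnot c \lor b) \land (c \lor a \lor c) \land (c \lor a \lor b) \land (\lnot b \lor \lnot c \lor c) \land (\lnot b \lor \lnot c \lor b) \land (\lnot b \lor a \lor c) \land (\lnot b \lor a \lor b)   — distribute \lor over \land
≡ c \lor a   — simplify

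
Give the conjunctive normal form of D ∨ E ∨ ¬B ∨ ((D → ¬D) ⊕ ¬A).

D ∨ E ∨ ¬B ∨ A

D ∨ E ∨ ¬B ∨ ((D → ¬D) ⊕ ¬A)
= D ∨ E ∨ ¬B ∨ (((D → ¬D) ∨ ¬A) ∧ ¬((D → ¬D) ∧ ¬A))   [expand ⊕]
= D ∨ E ∨ ¬B ∨ ((¬D ∨ ¬D ∨ ¬A) ∧ ¬((D → ¬D) ∧ ¬A))   [eliminate →]
= D ∨ E ∨ ¬B ∨ ((¬D ∨ ¬D ∨ ¬A) ∧ ¬((¬D ∨ ¬D) ∧ ¬A))   [eliminate →]
= D ∨ E ∨ ¬B ∨ ((¬D ∨ ¬D ∨ ¬A) ∧ (¬(¬D ∨ ¬D) ∨ ¬¬A))   [De Morgan]
= D ∨ E ∨ ¬B ∨ ((¬D ∨ ¬D ∨ ¬A) ∧ ((¬¬D ∧ ¬¬D) ∨ ¬¬A))   [De Morgan]
= D ∨ E ∨ ¬B ∨ ((¬D ∨ ¬D ∨ ¬A) ∧ ((D ∧ ¬¬D) ∨ ¬¬A))   [double negation]
= D ∨ E ∨ ¬B ∨ ((¬D ∨ ¬D ∨ ¬A) ∧ ((D ∧ D) ∨ ¬¬A))   [double negation]
= D ∨ E ∨ ¬B ∨ ((¬D ∨ ¬D ∨ ¬A) ∧ ((D ∧ D) ∨ A))   [double negation]
= (D ∨ E ∨ ¬B ∨ ¬D ∨ ¬D ∨ ¬A) ∧ (D ∨ E ∨ ¬B ∨ D ∨ A) ∧ (D ∨ E ∨ ¬B ∨ D ∨ A)   [distribute ∨ over ∧]
= D ∨ E ∨ ¬B ∨ A   [simplify]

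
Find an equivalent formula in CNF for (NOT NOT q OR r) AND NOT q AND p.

(q OR r) AND NOT q AND p

(NOT NOT q OR r) AND NOT q AND p
≡ (q OR r) AND NOT q AND p   (double negation)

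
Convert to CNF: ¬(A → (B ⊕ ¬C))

A ∧ (¬B ∨ ¬C) ∧ (C ∨ B)

¬(A → (B ⊕ ¬C))
≡ ¬(¬A ∨ (B ⊕ ¬C))   [eliminate →]
≡ ¬(¬A ∨ ((B ∨ ¬C) ∧ ¬(B ∧ ¬C)))   [expand ⊕]
≡ ¬¬A ∧ ¬((B ∨ ¬C) ∧ ¬(B ∧ ¬C))   [De Morgan]
≡ A ∧ ¬((B ∨ ¬C) ∧ ¬(B ∧ ¬C))   [double negation]
≡ A ∧ (¬(B ∨ ¬C) ∨ ¬¬(B ∧ ¬C))   [De Morgan]
≡ A ∧ ((¬B ∧ ¬¬C) ∨ ¬¬(B ∧ ¬C))   [De Morgan]
≡ A ∧ ((¬B ∧ C) ∨ ¬¬(B ∧ ¬C))   [double negation]
≡ A ∧ ((¬B ∧ C) ∨ (B ∧ ¬C))   [double negation]
≡ A ∧ (¬B ∨ B) ∧ (¬B ∨ ¬C) ∧ (C ∨ B) ∧ (C ∨ ¬C)   [distribute ∨ over ∧]
≡ A ∧ (¬B ∨ ¬C) ∧ (C ∨ B)   [simplify]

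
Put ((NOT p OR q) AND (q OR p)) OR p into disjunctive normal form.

((NOT p OR q) AND (q OR p)) OR p
⇔ (NOT p AND q) OR (NOT p AND p) OR (q AND q) OR (q AND p) OR p
⇔ q OR p

q OR p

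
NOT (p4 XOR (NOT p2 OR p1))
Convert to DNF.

NOT (p4 XOR (NOT p2 OR p1))
= NOT ((p4 AND NOT (NOT p2 OR p1)) OR (NOT p4 AND (NOT p2 OR p1)))   — expand XOR
= NOT (p4 AND NOT (NOT p2 OR p1)) AND NOT (NOT p4 AND (NOT p2 OR p1))   — De Morgan
= (NOT p4 OR NOT NOT (NOT p2 OR p1)) AND NOT (NOT p4 AND (NOT p2 OR p1))   — De Morgan
= (NOT p4 OR NOT p2 OR p1) AND NOT (NOT p4 AND (NOT p2 OR p1))   — double negation
= (NOT p4 OR NOT p2 OR p1) AND (NOT NOT p4 OR NOT (NOT p2 OR p1))   — De Morgan
= (NOT p4 OR NOT p2 OR p1) AND (p4 OR NOT (NOT p2 OR p1))   — double negation
= (NOT p4 OR NOT p2 OR p1) AND (p4 OR (NOT NOT p2 AND NOT p1))   — De Morgan
= (NOT p4 OR NOT p2 OR p1) AND (p4 OR (p2 AND NOT p1))   — double negation
= (NOT p4 AND p4) OR (NOT p4 AND p2 AND NOT p1) OR (NOT p2 AND p4) OR (NOT p2 AND p2 AND NOT p1) OR (p1 AND p4) OR (p1 AND p2 AND NOT p1)   — distribute AND over OR
= (NOT p4 AND p2 AND NOT p1) OR (NOT p2 AND p4) OR (p1 AND p4)   — simplify

(NOT p4 AND p2 AND NOT p1) OR (NOT p2 AND p4) OR (p1 AND p4)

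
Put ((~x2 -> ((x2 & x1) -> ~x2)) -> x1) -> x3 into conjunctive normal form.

~x1 | x3

((~x2 -> ((x2 & x1) -> ~x2)) -> x1) -> x3
⇔ ~((~x2 -> ((x2 & x1) -> ~x2)) -> x1) | x3   [eliminate ->]
⇔ ~(~(~x2 -> ((x2 & x1) -> ~x2)) | x1) | x3   [eliminate ->]
⇔ ~(~(~~x2 | ((x2 & x1) -> ~x2)) | x1) | x3   [eliminate ->]
⇔ ~(~(~~x2 | ~(x2 & x1) | ~x2) | x1) | x3   [eliminate ->]
⇔ (~~(~~x2 | ~(x2 & x1) | ~x2) & ~x1) | x3   [De Morgan]
⇔ ((~~x2 | ~(x2 & x1) | ~x2) & ~x1) | x3   [double negation]
⇔ ((x2 | ~(x2 & x1) | ~x2) & ~x1) | x3   [double negation]
⇔ ((x2 | ~x2 | ~x1 | ~x2) & ~x1) | x3   [De Morgan]
⇔ (x2 | ~x2 | ~x1 | ~x2 | x3) & (~x1 | x3)   [distribute | over &]
⇔ ~x1 | x3   [simplify]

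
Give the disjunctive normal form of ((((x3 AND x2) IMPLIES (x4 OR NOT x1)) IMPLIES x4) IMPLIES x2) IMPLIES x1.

((((x3 AND x2) IMPLIES (x4 OR NOT x1)) IMPLIES x4) IMPLIES x2) IMPLIES x1
≡ NOT ((((x3 AND x2) IMPLIES (x4 OR NOT x1)) IMPLIES x4) IMPLIES x2) OR x1   — eliminate IMPLIES
≡ NOT (NOT (((x3 AND x2) IMPLIES (x4 OR NOT x1)) IMPLIES x4) OR x2) OR x1   — eliminate IMPLIES
≡ NOT (NOT (NOT ((x3 AND x2) IMPLIES (x4 OR NOT x1)) OR x4) OR x2) OR x1   — eliminate IMPLIES
≡ NOT (NOT (NOT (NOT (x3 AND x2) OR x4 OR NOT x1) OR x4) OR x2) OR x1   — eliminate IMPLIES
≡ (NOT NOT (NOT (NOT (x3 AND x2) OR x4 OR NOT x1) OR x4) AND NOT x2) OR x1   — De Morgan
≡ ((NOT (NOT (x3 AND x2) OR x4 OR NOT x1) OR x4) AND NOT x2) OR x1   — double negation
≡ (((NOT NOT (x3 AND x2) AND NOT x4 AND NOT NOT x1) OR x4) AND NOT x2) OR x1   — De Morgan
≡ (((x3 AND x2 AND NOT x4 AND NOT NOT x1) OR x4) AND NOT x2) OR x1   — double negation
≡ (((x3 AND x2 AND NOT x4 AND x1) OR x4) AND NOT x2) OR x1   — double negation
≡ (x3 AND x2 AND NOT x4 AND x1 AND NOT x2) OR (x4 AND NOT x2) OR x1   — distribute AND over OR
≡ (x4 AND NOT x2) OR x1   — simplify

(x4 AND NOT x2) OR x1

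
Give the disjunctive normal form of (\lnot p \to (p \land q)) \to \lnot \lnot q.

(\lnot p \to (p \land q)) \to \lnot \lnot q
≡ \lnot (\lnot p \to (p \land q)) \lor \lnot \lnot q   [eliminate \to]
≡ \lnot (\lnot \lnot p \lor (p \land q)) \lor \lnot \lnot q   [eliminate \to]
≡ (\lnot \lnot \lnot p \land \lnot (p \land q)) \lor \lnot \lnot q   [De Morgan]
≡ (\lnot p \land \lnot (p \land q)) \lor \lnot \lnot q   [double negation]
≡ (\lnot p \land (\lnot p \lor \lnot q)) \lor \lnot \lnot q   [De Morgan]
≡ (\lnot p \land (\lnot p \lor \lnot q)) \lor q   [double negation]
≡ (\lnot p \land \lnot p) \lor (\lnot p \land \lnot q) \lor q   [distribute \land over \lor]
≡ \lnot p \lor q   [simplify]

\lnot p \lor q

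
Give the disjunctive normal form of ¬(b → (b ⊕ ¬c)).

¬(b → (b ⊕ ¬c))
≡ ¬(¬b ∨ (b ⊕ ¬c))   [eliminate →]
≡ ¬(¬b ∨ (b ∧ ¬¬c) ∨ (¬b ∧ ¬c))   [expand ⊕]
≡ ¬¬b ∧ ¬(b ∧ ¬¬c) ∧ ¬(¬b ∧ ¬c)   [De Morgan]
≡ b ∧ ¬(b ∧ ¬¬c) ∧ ¬(¬b ∧ ¬c)   [double negation]
≡ b ∧ (¬b ∨ ¬¬¬c) ∧ ¬(¬b ∧ ¬c)   [De Morgan]
≡ b ∧ (¬b ∨ ¬c) ∧ ¬(¬b ∧ ¬c)   [double negation]
≡ b ∧ (¬b ∨ ¬c) ∧ (¬¬b ∨ ¬¬c)   [De Morgan]
≡ b ∧ (¬b ∨ ¬c) ∧ (b ∨ ¬¬c)   [double negation]
≡ b ∧ (¬b ∨ ¬c) ∧ (b ∨ c)   [double negation]
≡ (b ∧ ¬b ∧ b) ∨ (b ∧ ¬b ∧ c) ∨ (b ∧ ¬c ∧ b) ∨ (b ∧ ¬c ∧ c)   [distribute ∧ over ∨]
≡ b ∧ ¬c   [simplify]

b ∧ ¬c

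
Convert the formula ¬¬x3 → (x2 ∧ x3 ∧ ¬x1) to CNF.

¬¬x3 → (x2 ∧ x3 ∧ ¬x1)
= ¬¬¬x3 ∨ (x2 ∧ x3 ∧ ¬x1)   [eliminate →]
= ¬x3 ∨ (x2 ∧ x3 ∧ ¬x1)   [double negation]
= (¬x3 ∨ x2) ∧ (¬x3 ∨ x3) ∧ (¬x3 ∨ ¬x1)   [distribute ∨ over ∧]
= (¬x3 ∨ x2) ∧ (¬x3 ∨ ¬x1)   [simplify]

(¬x3 ∨ x2) ∧ (¬x3 ∨ ¬x1)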